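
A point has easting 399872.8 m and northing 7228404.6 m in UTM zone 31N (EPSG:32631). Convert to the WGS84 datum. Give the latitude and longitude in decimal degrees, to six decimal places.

lat 65.163800°, lon 0.863300°

Zone 31N: λ₀ = 3°, k₀ = 0.9996, false easting 500000 m.
Meridian distance M = (N − FN)/k₀ = 7231297.1 m.
Inverse transverse Mercator on WGS84 gives φ = 65.16380041°, λ = 0.86330004°.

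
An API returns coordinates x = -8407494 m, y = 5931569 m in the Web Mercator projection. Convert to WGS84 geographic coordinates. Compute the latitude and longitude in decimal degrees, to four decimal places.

R = 6378137 m. λ = x/R = -75.52580361°.
φ = 2·arctan(exp(y/R)) − 90° = 2·arctan(2.53447) − 90° = 46.93560196°.

lat 46.9356°, lon -75.5258°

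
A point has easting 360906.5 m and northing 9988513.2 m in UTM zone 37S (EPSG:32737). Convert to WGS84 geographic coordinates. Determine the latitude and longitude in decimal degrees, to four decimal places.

lat -0.1039°, lon 37.7501°

Zone 37S: λ₀ = 39°, k₀ = 0.9996, false easting 500000 m, false northing 10000000 m.
Meridian distance M = (N − FN)/k₀ = -11491.4 m.
Inverse transverse Mercator on WGS84 gives φ = -0.10389979°, λ = 37.75009960°.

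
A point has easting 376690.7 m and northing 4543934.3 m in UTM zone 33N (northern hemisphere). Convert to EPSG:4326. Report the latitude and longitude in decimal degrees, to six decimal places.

Zone 33N: λ₀ = 15°, k₀ = 0.9996, false easting 500000 m.
Meridian distance M = (N − FN)/k₀ = 4545752.6 m.
Inverse transverse Mercator on WGS84 gives φ = 41.03730014°, λ = 13.53299943°.

lat 41.037300°, lon 13.532999°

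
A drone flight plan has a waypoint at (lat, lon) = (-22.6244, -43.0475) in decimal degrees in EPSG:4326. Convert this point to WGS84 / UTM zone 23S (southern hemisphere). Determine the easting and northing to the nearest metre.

Zone 23 central meridian λ₀ = 6×23 − 183 = -45°; Δλ = +1.9525°.
Transverse Mercator on WGS84 with k₀ = 0.9996 gives E = 700672.051 m, N = 7496742.389 m.

E 700672 m, N 7496742 m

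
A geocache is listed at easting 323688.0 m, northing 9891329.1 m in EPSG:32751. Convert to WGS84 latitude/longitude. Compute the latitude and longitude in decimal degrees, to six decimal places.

lat -0.982800°, lon 121.415500°

Zone 51S: λ₀ = 123°, k₀ = 0.9996, false easting 500000 m, false northing 10000000 m.
Meridian distance M = (N − FN)/k₀ = -108714.4 m.
Inverse transverse Mercator on WGS84 gives φ = -0.98280036°, λ = 121.41550025°.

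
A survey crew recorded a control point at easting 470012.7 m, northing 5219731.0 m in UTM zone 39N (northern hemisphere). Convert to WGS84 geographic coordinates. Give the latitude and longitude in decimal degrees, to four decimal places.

Zone 39N: λ₀ = 51°, k₀ = 0.9996, false easting 500000 m.
Meridian distance M = (N − FN)/k₀ = 5221819.7 m.
Inverse transverse Mercator on WGS84 gives φ = 47.13040009°, λ = 50.60459974°.

lat 47.1304°, lon 50.6046°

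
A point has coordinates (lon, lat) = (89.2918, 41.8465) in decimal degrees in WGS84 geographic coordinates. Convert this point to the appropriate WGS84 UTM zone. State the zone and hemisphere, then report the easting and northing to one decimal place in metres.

Longitude 89.2918° lies in the 6° band [84°, 90°), giving zone 45; latitude is north of the equator, so 45N.
Zone 45 central meridian λ₀ = 6×45 − 183 = 87°; Δλ = +2.2918°.
Transverse Mercator on WGS84 with k₀ = 0.9996 gives E = 690262.558 m, N = 4635272.834 m.

Zone 45N: E 690262.6 m, N 4635272.8 m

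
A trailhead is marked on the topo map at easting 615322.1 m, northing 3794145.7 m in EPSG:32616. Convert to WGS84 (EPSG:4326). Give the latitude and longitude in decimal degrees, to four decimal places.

lat 34.2821°, lon -85.7471°

Zone 16N: λ₀ = -87°, k₀ = 0.9996, false easting 500000 m.
Meridian distance M = (N − FN)/k₀ = 3795664.0 m.
Inverse transverse Mercator on WGS84 gives φ = 34.28210027°, λ = -85.74710007°.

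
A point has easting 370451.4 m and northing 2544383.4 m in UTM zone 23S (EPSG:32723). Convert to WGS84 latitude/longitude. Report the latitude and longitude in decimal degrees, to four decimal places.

lat -67.1894°, lon -47.9954°

Zone 23S: λ₀ = -45°, k₀ = 0.9996, false easting 500000 m, false northing 10000000 m.
Meridian distance M = (N − FN)/k₀ = -7458600.0 m.
Inverse transverse Mercator on WGS84 gives φ = -67.18940004°, λ = -47.99539909°.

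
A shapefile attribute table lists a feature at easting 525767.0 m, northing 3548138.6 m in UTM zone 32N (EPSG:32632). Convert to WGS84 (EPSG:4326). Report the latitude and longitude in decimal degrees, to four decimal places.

lat 32.0692°, lon 9.2730°

Zone 32N: λ₀ = 9°, k₀ = 0.9996, false easting 500000 m.
Meridian distance M = (N − FN)/k₀ = 3549558.4 m.
Inverse transverse Mercator on WGS84 gives φ = 32.06919976°, λ = 9.27300036°.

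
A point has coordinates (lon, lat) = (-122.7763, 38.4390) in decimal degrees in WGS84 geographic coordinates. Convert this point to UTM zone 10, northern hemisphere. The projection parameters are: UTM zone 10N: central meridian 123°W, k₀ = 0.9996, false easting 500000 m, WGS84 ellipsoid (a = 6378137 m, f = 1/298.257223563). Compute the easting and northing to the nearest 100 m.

E 519500 m, N 4254500 m

Zone 10 central meridian λ₀ = 6×10 − 183 = -123°; Δλ = +0.2237°.
Transverse Mercator on WGS84 with k₀ = 0.9996 gives E = 519522.616 m, N = 4254548.500 m.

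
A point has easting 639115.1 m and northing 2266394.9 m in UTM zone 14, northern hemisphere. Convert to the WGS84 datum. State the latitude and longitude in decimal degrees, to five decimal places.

Zone 14N: λ₀ = -99°, k₀ = 0.9996, false easting 500000 m.
Meridian distance M = (N − FN)/k₀ = 2267301.8 m.
Inverse transverse Mercator on WGS84 gives φ = 20.49109960°, λ = -97.66599968°.

lat 20.49110°, lon -97.66600°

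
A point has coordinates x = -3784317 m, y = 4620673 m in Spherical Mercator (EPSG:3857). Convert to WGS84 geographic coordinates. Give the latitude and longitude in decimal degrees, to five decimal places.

lat 38.29140°, lon -33.99510°

R = 6378137 m. λ = x/R = -33.99509801°.
φ = 2·arctan(exp(y/R)) − 90° = 2·arctan(2.06361) − 90° = 38.29139971°.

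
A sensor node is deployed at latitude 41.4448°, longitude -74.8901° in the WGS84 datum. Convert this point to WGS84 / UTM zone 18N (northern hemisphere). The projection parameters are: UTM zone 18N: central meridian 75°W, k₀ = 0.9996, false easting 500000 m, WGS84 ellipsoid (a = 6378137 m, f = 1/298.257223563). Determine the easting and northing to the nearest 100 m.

Zone 18 central meridian λ₀ = 6×18 − 183 = -75°; Δλ = +0.1099°.
Transverse Mercator on WGS84 with k₀ = 0.9996 gives E = 509180.344 m, N = 4588141.822 m.

E 509200 m, N 4588100 m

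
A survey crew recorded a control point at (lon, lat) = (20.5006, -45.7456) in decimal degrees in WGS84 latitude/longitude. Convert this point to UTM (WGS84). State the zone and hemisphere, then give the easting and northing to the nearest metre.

Zone 34S: E 461153 m, N 4934096 m

Longitude 20.5006° lies in the 6° band [18°, 24°), giving zone 34; latitude is south of the equator, so 34S.
Zone 34 central meridian λ₀ = 6×34 − 183 = 21°; Δλ = -0.4994°.
Transverse Mercator on WGS84 with k₀ = 0.9996 gives E = 461153.477 m, N = 4934096.201 m.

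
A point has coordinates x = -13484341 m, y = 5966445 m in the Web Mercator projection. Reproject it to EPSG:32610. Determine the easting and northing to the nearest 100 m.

Web Mercator inverse (R = 6378137 m) → φ = 47.14909978°, λ = -121.13189617°.
UTM 10N forward: E = 641626.243 m, N = 5223426.199 m.

E 641600 m, N 5223400 m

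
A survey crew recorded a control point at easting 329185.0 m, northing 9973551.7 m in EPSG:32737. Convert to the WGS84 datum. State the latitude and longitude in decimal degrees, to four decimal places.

lat -0.2392°, lon 37.4651°

Zone 37S: λ₀ = 39°, k₀ = 0.9996, false easting 500000 m, false northing 10000000 m.
Meridian distance M = (N − FN)/k₀ = -26458.9 m.
Inverse transverse Mercator on WGS84 gives φ = -0.23919962°, λ = 37.46510028°.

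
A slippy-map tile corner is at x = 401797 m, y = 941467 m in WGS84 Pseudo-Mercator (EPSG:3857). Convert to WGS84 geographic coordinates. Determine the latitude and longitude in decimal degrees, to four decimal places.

lat 8.4268°, lon 3.6094°

R = 6378137 m. λ = x/R = 3.60940386°.
φ = 2·arctan(exp(y/R)) − 90° = 2·arctan(1.15906) − 90° = 8.42679640°.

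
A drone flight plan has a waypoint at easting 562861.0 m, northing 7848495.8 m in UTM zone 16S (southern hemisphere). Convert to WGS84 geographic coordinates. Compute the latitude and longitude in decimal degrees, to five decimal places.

Zone 16S: λ₀ = -87°, k₀ = 0.9996, false easting 500000 m, false northing 10000000 m.
Meridian distance M = (N − FN)/k₀ = -2152365.1 m.
Inverse transverse Mercator on WGS84 gives φ = -19.45700011°, λ = -86.40109982°.

lat -19.45700°, lon -86.40110°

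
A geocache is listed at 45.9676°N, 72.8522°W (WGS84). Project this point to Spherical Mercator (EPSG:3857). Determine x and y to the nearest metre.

Web Mercator is spherical with R = a = 6378137 m.
x = R·λ = 6378137 × -1.271510757 = -8109869.807 m.
y = R·ln tan(π/4 + φ/2) = 6378137 × 0.905461676 = 5775158.617 m.

x -8109870 m, y 5775159 m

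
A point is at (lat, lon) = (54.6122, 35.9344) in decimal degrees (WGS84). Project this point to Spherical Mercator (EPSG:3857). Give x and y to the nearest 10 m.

Web Mercator is spherical with R = a = 6378137 m.
x = R·λ = 6378137 × 0.627173595 = 4000199.110 m.
y = R·ln tan(π/4 + φ/2) = 6378137 × 1.142490810 = 7286962.906 m.

x 4000200 m, y 7286960 m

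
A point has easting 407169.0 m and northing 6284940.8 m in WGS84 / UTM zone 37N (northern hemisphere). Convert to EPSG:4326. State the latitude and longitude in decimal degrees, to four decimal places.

Zone 37N: λ₀ = 39°, k₀ = 0.9996, false easting 500000 m.
Meridian distance M = (N − FN)/k₀ = 6287455.8 m.
Inverse transverse Mercator on WGS84 gives φ = 56.69930028°, λ = 37.48399951°.

lat 56.6993°, lon 37.4840°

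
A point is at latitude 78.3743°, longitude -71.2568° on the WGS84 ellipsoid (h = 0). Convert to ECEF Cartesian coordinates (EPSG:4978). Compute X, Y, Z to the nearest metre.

WGS84: a = 6378137 m, e² = 0.006694380; N(φ) = a/√(1−e²sin²φ) = 6398718.067 m.
X = (N+h)·cosφ·cosλ = 414335.947 m; Y = (N+h)·cosφ·sinλ = -1221070.433 m; Z = (N(1−e²)+h)·sinφ = 6225491.416 m.

X 414336 m, Y -1221070 m, Z 6225491 m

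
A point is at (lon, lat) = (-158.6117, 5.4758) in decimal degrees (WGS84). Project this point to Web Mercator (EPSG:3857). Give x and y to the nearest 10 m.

x -17656570 m, y 610490 m

Web Mercator is spherical with R = a = 6378137 m.
x = R·λ = 6378137 × -2.768296397 = -17656573.678 m.
y = R·ln tan(π/4 + φ/2) = 6378137 × 0.095716559 = 610493.327 m.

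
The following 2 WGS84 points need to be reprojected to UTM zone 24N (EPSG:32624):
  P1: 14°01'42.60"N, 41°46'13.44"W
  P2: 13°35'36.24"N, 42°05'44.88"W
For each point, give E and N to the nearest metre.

UTM zone 24N: λ₀ = -39°, k₀ = 0.9996.
P1 (14.0285°, -41.7704°) → (200755.646, 1552632.974) m.
P2 (13.5934°, -42.0958°) → (164956.714, 1504888.008) m.

P1: E 200756 m, N 1552633 m; P2: E 164957 m, N 1504888 m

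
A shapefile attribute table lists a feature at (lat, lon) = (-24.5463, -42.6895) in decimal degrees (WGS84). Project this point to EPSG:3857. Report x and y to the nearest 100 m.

Web Mercator is spherical with R = a = 6378137 m.
x = R·λ = 6378137 × -0.745072331 = -4752173.402 m.
y = R·ln tan(π/4 + φ/2) = 6378137 × -0.442154167 = -2820119.855 m.

x -4752200 m, y -2820100 m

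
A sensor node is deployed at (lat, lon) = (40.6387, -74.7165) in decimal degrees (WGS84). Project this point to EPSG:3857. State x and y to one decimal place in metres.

Web Mercator is spherical with R = a = 6378137 m.
x = R·λ = 6378137 × -1.304048931 = -8317402.734 m.
y = R·ln tan(π/4 + φ/2) = 6378137 × 0.777530363 = 4959195.176 m.

x -8317402.7 m, y 4959195.2 m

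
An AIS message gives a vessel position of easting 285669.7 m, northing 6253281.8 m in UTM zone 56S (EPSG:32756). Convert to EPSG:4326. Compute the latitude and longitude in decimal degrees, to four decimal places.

Zone 56S: λ₀ = 153°, k₀ = 0.9996, false easting 500000 m, false northing 10000000 m.
Meridian distance M = (N − FN)/k₀ = -3748217.5 m.
Inverse transverse Mercator on WGS84 gives φ = -33.83900028°, λ = 150.68370050°.

lat -33.8390°, lon 150.6837°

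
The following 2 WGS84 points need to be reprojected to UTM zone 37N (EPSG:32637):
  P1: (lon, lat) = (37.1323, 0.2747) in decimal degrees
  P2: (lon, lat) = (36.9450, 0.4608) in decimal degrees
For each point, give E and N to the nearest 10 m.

P1: E 292140 m, N 30380 m; P2: E 271290 m, N 50970 m

UTM zone 37N: λ₀ = 39°, k₀ = 0.9996.
P1 (0.2747°, 37.1323°) → (292137.062, 30378.853) m.
P2 (0.4608°, 36.9450°) → (271287.931, 50965.253) m.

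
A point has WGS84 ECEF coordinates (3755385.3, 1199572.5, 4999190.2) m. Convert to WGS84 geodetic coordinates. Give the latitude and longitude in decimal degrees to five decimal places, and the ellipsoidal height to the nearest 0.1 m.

λ = atan2(Y, X) = 17.71490015°; p = √(X²+Y²) = 3942320.8 m.
Bowring's method on WGS84 (a = 6378137 m, b = 6356752.314 m) gives φ = 51.92789991°, h = 1689.297 m.

lat 51.92790°, lon 17.71490°, h 1689.3 m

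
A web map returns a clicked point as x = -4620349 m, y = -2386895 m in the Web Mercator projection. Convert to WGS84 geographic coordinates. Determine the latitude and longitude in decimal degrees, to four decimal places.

lat -20.9582°, lon -41.5053°

R = 6378137 m. λ = x/R = -41.50530125°.
φ = 2·arctan(exp(y/R)) − 90° = 2·arctan(0.68782) − 90° = -20.95819931°.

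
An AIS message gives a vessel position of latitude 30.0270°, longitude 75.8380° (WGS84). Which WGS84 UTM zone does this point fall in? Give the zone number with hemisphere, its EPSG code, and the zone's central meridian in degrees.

Zone 43N (EPSG:32643), central meridian 75°

UTM zone = ⌊(λ + 180)/6⌋ + 1; 75.8380° ∈ [72°, 78°) → zone 43.
Hemisphere: N (φ ≥ 0).
Central meridian λ₀ = 6×43 − 183 = 75°.
EPSG code: 32643.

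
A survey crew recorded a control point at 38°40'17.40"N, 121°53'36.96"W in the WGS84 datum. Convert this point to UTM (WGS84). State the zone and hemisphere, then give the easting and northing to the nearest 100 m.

Longitude -121.8936° lies in the 6° band [-126°, -120°), giving zone 10; latitude is north of the equator, so 10N.
Zone 10 central meridian λ₀ = 6×10 − 183 = -123°; Δλ = +1.1064°.
Transverse Mercator on WGS84 with k₀ = 0.9996 gives E = 596247.861 m, N = 4280904.324 m.

Zone 10N: E 596200 m, N 4280900 m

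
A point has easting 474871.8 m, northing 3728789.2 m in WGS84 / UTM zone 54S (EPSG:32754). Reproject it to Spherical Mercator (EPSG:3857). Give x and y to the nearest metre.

x 15650507 m, y -7675664 m

Unproject from UTM 54S (λ₀ = 141°) → φ = -56.58449973°, λ = 140.59089957°.
Web Mercator (R = 6378137 m): x = 15650507.350 m, y = -7675663.960 m.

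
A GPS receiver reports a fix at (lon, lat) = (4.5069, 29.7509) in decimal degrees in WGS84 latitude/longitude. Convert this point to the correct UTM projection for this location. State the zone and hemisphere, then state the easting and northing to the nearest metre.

Longitude 4.5069° lies in the 6° band [0°, 6°), giving zone 31; latitude is north of the equator, so 31N.
Zone 31 central meridian λ₀ = 6×31 − 183 = 3°; Δλ = +1.5069°.
Transverse Mercator on WGS84 with k₀ = 0.9996 gives E = 645707.207 m, N = 3292134.530 m.

Zone 31N: E 645707 m, N 3292135 m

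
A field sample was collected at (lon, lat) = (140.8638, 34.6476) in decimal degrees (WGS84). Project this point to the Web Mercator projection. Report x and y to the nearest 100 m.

x 15680900 m, y 4116100 m

Web Mercator is spherical with R = a = 6378137 m.
x = R·λ = 6378137 × 2.458537107 = 15680886.487 m.
y = R·ln tan(π/4 + φ/2) = 6378137 × 0.645344231 = 4116093.919 m.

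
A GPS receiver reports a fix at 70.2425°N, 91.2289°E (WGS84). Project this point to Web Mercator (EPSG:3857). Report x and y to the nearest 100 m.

x 10155600 m, y 11148100 m

Web Mercator is spherical with R = a = 6378137 m.
x = R·λ = 6378137 × 1.592244678 = 10155554.694 m.
y = R·ln tan(π/4 + φ/2) = 6378137 × 1.747862491 = 11148106.425 m.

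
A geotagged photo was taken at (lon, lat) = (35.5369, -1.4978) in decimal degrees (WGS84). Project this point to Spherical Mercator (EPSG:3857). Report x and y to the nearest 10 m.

Web Mercator is spherical with R = a = 6378137 m.
x = R·λ = 6378137 × 0.620235911 = 3955949.612 m.
y = R·ln tan(π/4 + φ/2) = 6378137 × -0.026144519 = -166753.327 m.

x 3955950 m, y -166750 m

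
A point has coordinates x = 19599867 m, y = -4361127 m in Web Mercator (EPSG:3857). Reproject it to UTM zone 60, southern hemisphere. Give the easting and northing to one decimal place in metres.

E 416521.3 m, N 5967010.9 m

Web Mercator inverse (R = 6378137 m) → φ = -36.43849810°, λ = 176.06860093°.
UTM 60S forward: E = 416521.300 m, N = 5967010.883 m.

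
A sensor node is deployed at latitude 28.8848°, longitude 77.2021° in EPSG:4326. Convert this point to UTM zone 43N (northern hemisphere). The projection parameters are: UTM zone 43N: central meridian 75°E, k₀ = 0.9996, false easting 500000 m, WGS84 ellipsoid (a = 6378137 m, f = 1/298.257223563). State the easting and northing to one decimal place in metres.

Zone 43 central meridian λ₀ = 6×43 − 183 = 75°; Δλ = +2.2021°.
Transverse Mercator on WGS84 with k₀ = 0.9996 gives E = 714750.178 m, N = 3197216.653 m.

E 714750.2 m, N 3197216.7 m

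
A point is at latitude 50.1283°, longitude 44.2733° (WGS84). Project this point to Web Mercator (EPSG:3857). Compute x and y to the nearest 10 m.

x 4928480 m, y 6468520 m

Web Mercator is spherical with R = a = 6378137 m.
x = R·λ = 6378137 × 0.772714856 = 4928481.212 m.
y = R·ln tan(π/4 + φ/2) = 6378137 × 1.014171514 = 6468524.860 m.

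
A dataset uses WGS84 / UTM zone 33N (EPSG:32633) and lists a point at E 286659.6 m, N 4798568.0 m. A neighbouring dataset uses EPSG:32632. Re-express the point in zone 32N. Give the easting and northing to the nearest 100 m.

E 773300 m, N 4800700 m

UTM 33N → geographic: φ = 43.30969984°, λ = 12.36939975°.
UTM 32N (λ₀ = 9°) forward: E = 773260.373 m, N = 4800722.087 m.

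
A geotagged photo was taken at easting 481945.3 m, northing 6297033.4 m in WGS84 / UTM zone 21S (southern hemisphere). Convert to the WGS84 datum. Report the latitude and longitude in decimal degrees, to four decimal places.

Zone 21S: λ₀ = -57°, k₀ = 0.9996, false easting 500000 m, false northing 10000000 m.
Meridian distance M = (N − FN)/k₀ = -3704448.4 m.
Inverse transverse Mercator on WGS84 gives φ = -33.46600031°, λ = -57.19430006°.

lat -33.4660°, lon -57.1943°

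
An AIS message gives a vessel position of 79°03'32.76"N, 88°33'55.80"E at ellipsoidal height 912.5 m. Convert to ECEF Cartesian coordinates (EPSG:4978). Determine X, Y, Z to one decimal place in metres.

X 30407.6 m, Y 1214264.7 m, Z 6241347.1 m

WGS84: a = 6378137 m, e² = 0.006694380; N(φ) = a/√(1−e²sin²φ) = 6398816.938 m.
X = (N+h)·cosφ·cosλ = 30407.592 m; Y = (N+h)·cosφ·sinλ = 1214264.652 m; Z = (N(1−e²)+h)·sinφ = 6241347.119 m.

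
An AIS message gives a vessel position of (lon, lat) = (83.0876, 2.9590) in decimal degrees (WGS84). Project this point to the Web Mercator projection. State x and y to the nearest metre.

Web Mercator is spherical with R = a = 6378137 m.
x = R·λ = 6378137 × 1.450152188 = 9249269.323 m.
y = R·ln tan(π/4 + φ/2) = 6378137 × 0.051667265 = 329540.894 m.

x 9249269 m, y 329541 m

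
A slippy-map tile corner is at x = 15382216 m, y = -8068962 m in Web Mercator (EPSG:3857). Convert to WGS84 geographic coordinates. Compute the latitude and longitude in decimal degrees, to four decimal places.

R = 6378137 m. λ = x/R = 138.18079736°.
φ = 2·arctan(exp(y/R)) − 90° = 2·arctan(0.28221) − 90° = -58.48060216°.

lat -58.4806°, lon 138.1808°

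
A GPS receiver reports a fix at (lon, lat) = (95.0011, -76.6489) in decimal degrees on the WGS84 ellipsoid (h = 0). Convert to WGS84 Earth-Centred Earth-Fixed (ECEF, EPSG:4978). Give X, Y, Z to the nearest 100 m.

WGS84: a = 6378137 m, e² = 0.006694380; N(φ) = a/√(1−e²sin²φ) = 6398444.025 m.
X = (N+h)·cosφ·cosλ = -128802.024 m; Y = (N+h)·cosφ·sinλ = 1471888.405 m; Z = (N(1−e²)+h)·sinφ = -6183839.316 m.

X -128800 m, Y 1471900 m, Z -6183800 m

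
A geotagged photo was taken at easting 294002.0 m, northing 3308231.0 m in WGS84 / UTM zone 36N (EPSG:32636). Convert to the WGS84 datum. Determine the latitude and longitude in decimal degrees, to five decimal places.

lat 29.88750°, lon 30.86680°

Zone 36N: λ₀ = 33°, k₀ = 0.9996, false easting 500000 m.
Meridian distance M = (N − FN)/k₀ = 3309554.8 m.
Inverse transverse Mercator on WGS84 gives φ = 29.88750019°, λ = 30.86680002°.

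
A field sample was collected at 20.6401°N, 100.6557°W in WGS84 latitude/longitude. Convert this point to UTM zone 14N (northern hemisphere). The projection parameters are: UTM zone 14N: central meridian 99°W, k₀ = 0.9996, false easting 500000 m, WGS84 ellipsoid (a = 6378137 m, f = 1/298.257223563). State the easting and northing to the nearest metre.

Zone 14 central meridian λ₀ = 6×14 − 183 = -99°; Δλ = -1.6557°.
Transverse Mercator on WGS84 with k₀ = 0.9996 gives E = 327497.797 m, N = 2283196.102 m.

E 327498 m, N 2283196 m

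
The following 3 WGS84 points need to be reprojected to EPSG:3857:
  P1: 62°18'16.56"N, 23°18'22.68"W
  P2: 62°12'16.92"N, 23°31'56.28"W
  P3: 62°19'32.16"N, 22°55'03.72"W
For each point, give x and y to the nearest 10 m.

Web Mercator: x = R·λ, y = R·ln tan(π/4+φ/2), R = 6378137 m.
P1 (62.3046°, -23.3063°) → (-2594445.448, 8931732.353) m.
P2 (62.2047°, -23.5323°) → (-2619603.653, 8907844.471) m.
P3 (62.3256°, -22.9177°) → (-2551186.694, 8936763.919) m.

P1: x -2594450 m, y 8931730 m; P2: x -2619600 m, y 8907840 m; P3: x -2551190 m, y 8936760 m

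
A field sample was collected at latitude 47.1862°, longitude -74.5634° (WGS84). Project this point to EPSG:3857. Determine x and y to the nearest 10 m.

Web Mercator is spherical with R = a = 6378137 m.
x = R·λ = 6378137 × -1.301376831 = -8300359.720 m.
y = R·ln tan(π/4 + φ/2) = 6378137 × 0.936405064 = 5972519.788 m.

x -8300360 m, y 5972520 m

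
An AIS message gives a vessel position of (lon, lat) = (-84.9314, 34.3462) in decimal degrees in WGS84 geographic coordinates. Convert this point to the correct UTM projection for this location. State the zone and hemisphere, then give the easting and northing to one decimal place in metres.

Longitude -84.9314° lies in the 6° band [-90°, -84°), giving zone 16; latitude is north of the equator, so 16N.
Zone 16 central meridian λ₀ = 6×16 − 183 = -87°; Δλ = +2.0686°.
Transverse Mercator on WGS84 with k₀ = 0.9996 gives E = 690267.406 m, N = 3802481.361 m.

Zone 16N: E 690267.4 m, N 3802481.4 m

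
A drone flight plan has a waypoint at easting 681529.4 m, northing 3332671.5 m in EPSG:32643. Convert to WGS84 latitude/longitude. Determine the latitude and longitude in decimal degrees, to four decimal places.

Zone 43N: λ₀ = 75°, k₀ = 0.9996, false easting 500000 m.
Meridian distance M = (N − FN)/k₀ = 3334005.1 m.
Inverse transverse Mercator on WGS84 gives φ = 30.11179976°, λ = 76.88409979°.

lat 30.1118°, lon 76.8841°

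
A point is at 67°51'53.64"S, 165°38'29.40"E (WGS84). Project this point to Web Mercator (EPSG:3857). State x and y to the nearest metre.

Web Mercator is spherical with R = a = 6378137 m.
x = R·λ = 6378137 × 2.890989553 = 18439127.434 m.
y = R·ln tan(π/4 + φ/2) = 6378137 × -1.631662530 = -10406967.155 m.

x 18439127 m, y -10406967 m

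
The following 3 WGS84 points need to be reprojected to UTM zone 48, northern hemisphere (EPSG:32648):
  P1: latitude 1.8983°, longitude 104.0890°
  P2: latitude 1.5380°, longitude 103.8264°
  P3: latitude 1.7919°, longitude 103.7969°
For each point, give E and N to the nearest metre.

UTM zone 48N: λ₀ = 105°, k₀ = 0.9996.
P1 (1.8983°, 104.0890°) → (398679.481, 209846.641) m.
P2 (1.5380°, 103.8264°) → (369445.257, 170031.512) m.
P3 (1.7919°, 103.7969°) → (366180.239, 198103.376) m.

P1: E 398679 m, N 209847 m; P2: E 369445 m, N 170032 m; P3: E 366180 m, N 198103 m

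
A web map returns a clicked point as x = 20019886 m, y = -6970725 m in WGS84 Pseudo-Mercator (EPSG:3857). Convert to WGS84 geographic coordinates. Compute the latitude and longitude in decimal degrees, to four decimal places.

R = 6378137 m. λ = x/R = 179.84169580°.
φ = 2·arctan(exp(y/R)) − 90° = 2·arctan(0.33524) − 90° = -52.93359919°.

lat -52.9336°, lon 179.8417°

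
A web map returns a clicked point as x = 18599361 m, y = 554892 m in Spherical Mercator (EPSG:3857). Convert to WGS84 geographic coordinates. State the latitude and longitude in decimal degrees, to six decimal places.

R = 6378137 m. λ = x/R = 167.08090261°.
φ = 2·arctan(exp(y/R)) − 90° = 2·arctan(1.09090) − 90° = 4.97840348°.

lat 4.978403°, lon 167.080903°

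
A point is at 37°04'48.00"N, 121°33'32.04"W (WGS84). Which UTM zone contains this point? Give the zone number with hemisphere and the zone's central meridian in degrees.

Zone 10N, central meridian -123°

UTM zone = ⌊(λ + 180)/6⌋ + 1; -121.5589° ∈ [-126°, -120°) → zone 10.
Hemisphere: N (φ ≥ 0).
Central meridian λ₀ = 6×10 − 183 = -123°.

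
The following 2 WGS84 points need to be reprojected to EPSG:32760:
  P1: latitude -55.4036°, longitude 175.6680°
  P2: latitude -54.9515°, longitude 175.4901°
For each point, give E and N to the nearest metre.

UTM zone 60S: λ₀ = 177°, k₀ = 0.9996.
P1 (-55.4036°, 175.6680°) → (415654.025, 3859487.756) m.
P2 (-54.9515°, 175.4901°) → (403301.247, 3909562.395) m.

P1: E 415654 m, N 3859488 m; P2: E 403301 m, N 3909562 m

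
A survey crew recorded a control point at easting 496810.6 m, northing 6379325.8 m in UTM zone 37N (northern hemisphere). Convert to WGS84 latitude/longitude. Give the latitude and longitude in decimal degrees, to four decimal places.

lat 57.5564°, lon 38.9467°

Zone 37N: λ₀ = 39°, k₀ = 0.9996, false easting 500000 m.
Meridian distance M = (N − FN)/k₀ = 6381878.6 m.
Inverse transverse Mercator on WGS84 gives φ = 57.55640012°, λ = 38.94669978°.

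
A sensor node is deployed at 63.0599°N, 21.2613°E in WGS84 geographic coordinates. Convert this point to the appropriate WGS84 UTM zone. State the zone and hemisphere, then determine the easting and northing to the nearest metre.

Zone 34N: E 513208 m, N 6992290 m

Longitude 21.2613° lies in the 6° band [18°, 24°), giving zone 34; latitude is north of the equator, so 34N.
Zone 34 central meridian λ₀ = 6×34 − 183 = 21°; Δλ = +0.2613°.
Transverse Mercator on WGS84 with k₀ = 0.9996 gives E = 513208.359 m, N = 6992289.977 m.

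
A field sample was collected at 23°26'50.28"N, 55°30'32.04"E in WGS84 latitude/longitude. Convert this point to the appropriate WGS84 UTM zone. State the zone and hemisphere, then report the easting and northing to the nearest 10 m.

Longitude 55.5089° lies in the 6° band [54°, 60°), giving zone 40; latitude is north of the equator, so 40N.
Zone 40 central meridian λ₀ = 6×40 − 183 = 57°; Δλ = -1.4911°.
Transverse Mercator on WGS84 with k₀ = 0.9996 gives E = 347686.114 m, N = 2593825.900 m.

Zone 40N: E 347690 m, N 2593830 m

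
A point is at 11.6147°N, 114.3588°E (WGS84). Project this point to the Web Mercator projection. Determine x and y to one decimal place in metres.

x 12730363.4 m, y 1301889.8 m

Web Mercator is spherical with R = a = 6378137 m.
x = R·λ = 6378137 × 1.995937589 = 12730363.384 m.
y = R·ln tan(π/4 + φ/2) = 6378137 × 0.204117561 = 1301889.769 m.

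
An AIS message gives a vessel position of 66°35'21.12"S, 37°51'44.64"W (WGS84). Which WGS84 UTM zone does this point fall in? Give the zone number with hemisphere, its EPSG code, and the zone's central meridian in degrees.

UTM zone = ⌊(λ + 180)/6⌋ + 1; -37.8624° ∈ [-42°, -36°) → zone 24.
Hemisphere: S (φ < 0).
Central meridian λ₀ = 6×24 − 183 = -39°.
EPSG code: 32724.

Zone 24S (EPSG:32724), central meridian -39°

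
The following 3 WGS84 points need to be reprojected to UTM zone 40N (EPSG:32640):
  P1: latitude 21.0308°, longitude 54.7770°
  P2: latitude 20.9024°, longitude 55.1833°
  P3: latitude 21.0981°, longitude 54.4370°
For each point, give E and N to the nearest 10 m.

P1: E 268970 m, N 2327170 m; P2: E 311050 m, N 2312420 m; P3: E 233740 m, N 2335150 m

UTM zone 40N: λ₀ = 57°, k₀ = 0.9996.
P1 (21.0308°, 54.7770°) → (268970.348, 2327165.316) m.
P2 (20.9024°, 55.1833°) → (311046.297, 2312415.057) m.
P3 (21.0981°, 54.4370°) → (233738.648, 2335149.397) m.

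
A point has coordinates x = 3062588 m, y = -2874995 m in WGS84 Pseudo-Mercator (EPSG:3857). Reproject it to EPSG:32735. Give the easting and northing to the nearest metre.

Web Mercator inverse (R = 6378137 m) → φ = -24.99389678°, λ = 27.51169609°.
UTM 35S forward: E = 551638.099 m, N = 7235630.624 m.

E 551638 m, N 7235631 m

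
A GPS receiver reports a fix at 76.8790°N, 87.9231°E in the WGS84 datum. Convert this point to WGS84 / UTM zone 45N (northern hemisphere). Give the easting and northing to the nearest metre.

Zone 45 central meridian λ₀ = 6×45 − 183 = 87°; Δλ = +0.9231°.
Transverse Mercator on WGS84 with k₀ = 0.9996 gives E = 523391.291 m, N = 8533454.085 m.

E 523391 m, N 8533454 m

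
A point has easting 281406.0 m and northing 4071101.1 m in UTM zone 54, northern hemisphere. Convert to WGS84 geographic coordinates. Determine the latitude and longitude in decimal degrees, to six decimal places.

lat 36.760500°, lon 138.551100°

Zone 54N: λ₀ = 141°, k₀ = 0.9996, false easting 500000 m.
Meridian distance M = (N − FN)/k₀ = 4072730.2 m.
Inverse transverse Mercator on WGS84 gives φ = 36.76049968°, λ = 138.55110041°.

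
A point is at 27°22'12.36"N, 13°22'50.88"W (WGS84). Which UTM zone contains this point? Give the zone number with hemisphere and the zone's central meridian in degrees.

UTM zone = ⌊(λ + 180)/6⌋ + 1; -13.3808° ∈ [-18°, -12°) → zone 28.
Hemisphere: N (φ ≥ 0).
Central meridian λ₀ = 6×28 − 183 = -15°.

Zone 28N, central meridian -15°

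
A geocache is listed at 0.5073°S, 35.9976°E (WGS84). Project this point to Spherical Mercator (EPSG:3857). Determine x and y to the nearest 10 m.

x 4007230 m, y -56470 m

Web Mercator is spherical with R = a = 6378137 m.
x = R·λ = 6378137 × 0.628276643 = 4007234.502 m.
y = R·ln tan(π/4 + φ/2) = 6378137 × -0.008854171 = -56473.116 m.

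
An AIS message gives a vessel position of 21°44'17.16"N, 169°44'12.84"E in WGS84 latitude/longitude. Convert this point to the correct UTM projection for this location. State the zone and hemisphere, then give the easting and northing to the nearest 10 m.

Zone 59N: E 369380 m, N 2404370 m

Longitude 169.7369° lies in the 6° band [168°, 174°), giving zone 59; latitude is north of the equator, so 59N.
Zone 59 central meridian λ₀ = 6×59 − 183 = 171°; Δλ = -1.2631°.
Transverse Mercator on WGS84 with k₀ = 0.9996 gives E = 369375.982 m, N = 2404372.078 m.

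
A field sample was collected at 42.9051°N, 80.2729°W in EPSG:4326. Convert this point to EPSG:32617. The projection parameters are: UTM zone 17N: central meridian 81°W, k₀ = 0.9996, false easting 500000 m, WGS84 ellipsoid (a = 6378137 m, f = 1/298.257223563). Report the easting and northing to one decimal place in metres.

Zone 17 central meridian λ₀ = 6×17 − 183 = -81°; Δλ = +0.7271°.
Transverse Mercator on WGS84 with k₀ = 0.9996 gives E = 559355.968 m, N = 4750532.807 m.

E 559356.0 m, N 4750532.8 m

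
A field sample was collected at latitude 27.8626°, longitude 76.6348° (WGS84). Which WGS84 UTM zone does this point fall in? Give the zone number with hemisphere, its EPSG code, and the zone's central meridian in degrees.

UTM zone = ⌊(λ + 180)/6⌋ + 1; 76.6348° ∈ [72°, 78°) → zone 43.
Hemisphere: N (φ ≥ 0).
Central meridian λ₀ = 6×43 − 183 = 75°.
EPSG code: 32643.

Zone 43N (EPSG:32643), central meridian 75°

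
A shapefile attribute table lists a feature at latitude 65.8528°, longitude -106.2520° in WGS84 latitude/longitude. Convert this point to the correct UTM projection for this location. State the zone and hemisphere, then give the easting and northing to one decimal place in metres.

Longitude -106.2520° lies in the 6° band [-108°, -102°), giving zone 13; latitude is north of the equator, so 13N.
Zone 13 central meridian λ₀ = 6×13 − 183 = -105°; Δλ = -1.2520°.
Transverse Mercator on WGS84 with k₀ = 0.9996 gives E = 442851.705 m, N = 7304072.657 m.

Zone 13N: E 442851.7 m, N 7304072.7 m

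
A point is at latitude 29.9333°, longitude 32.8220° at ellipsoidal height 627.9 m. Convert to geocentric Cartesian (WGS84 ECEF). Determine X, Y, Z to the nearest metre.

WGS84: a = 6378137 m, e² = 0.006694380; N(φ) = a/√(1−e²sin²φ) = 6383459.355 m.
X = (N+h)·cosφ·cosλ = 4649278.553 m; Y = (N+h)·cosφ·sinλ = 2998782.819 m; Z = (N(1−e²)+h)·sinφ = 3164281.665 m.

X 4649279 m, Y 2998783 m, Z 3164282 m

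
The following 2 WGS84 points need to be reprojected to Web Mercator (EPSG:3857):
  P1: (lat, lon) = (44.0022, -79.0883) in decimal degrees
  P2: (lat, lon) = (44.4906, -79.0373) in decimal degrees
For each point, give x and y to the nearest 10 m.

Web Mercator: x = R·λ, y = R·ln tan(π/4+φ/2), R = 6378137 m.
P1 (44.0022°, -79.0883°) → (-8804069.284, 5465782.645) m.
P2 (44.4906°, -79.0373°) → (-8798391.990, 5541680.231) m.

P1: x -8804070 m, y 5465780 m; P2: x -8798390 m, y 5541680 m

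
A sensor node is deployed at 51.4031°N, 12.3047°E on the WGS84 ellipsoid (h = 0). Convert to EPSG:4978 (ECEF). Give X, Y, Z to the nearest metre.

X 3895489 m, Y 849689 m, Z 4961644 m

WGS84: a = 6378137 m, e² = 0.006694380; N(φ) = a/√(1−e²sin²φ) = 6391217.575 m.
X = (N+h)·cosφ·cosλ = 3895489.171 m; Y = (N+h)·cosφ·sinλ = 849688.742 m; Z = (N(1−e²)+h)·sinφ = 4961644.124 m.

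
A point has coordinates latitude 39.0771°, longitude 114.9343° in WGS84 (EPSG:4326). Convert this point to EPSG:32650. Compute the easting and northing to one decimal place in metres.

Zone 50 central meridian λ₀ = 6×50 − 183 = 117°; Δλ = -2.0657°.
Transverse Mercator on WGS84 with k₀ = 0.9996 gives E = 321313.667 m, N = 4327363.477 m.

E 321313.7 m, N 4327363.5 m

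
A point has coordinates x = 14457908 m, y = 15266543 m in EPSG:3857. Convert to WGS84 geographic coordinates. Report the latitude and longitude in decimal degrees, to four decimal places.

lat 79.5664°, lon 129.8776°

R = 6378137 m. λ = x/R = 129.87759733°.
φ = 2·arctan(exp(y/R)) − 90° = 2·arctan(10.95257) − 90° = 79.56639984°.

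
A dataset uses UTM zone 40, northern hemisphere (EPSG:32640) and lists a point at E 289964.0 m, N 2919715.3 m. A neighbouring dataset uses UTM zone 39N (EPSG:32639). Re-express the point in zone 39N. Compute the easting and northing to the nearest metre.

E 888685 m, N 2923876 m

UTM 40N → geographic: φ = 26.38209984°, λ = 54.89470043°.
UTM 39N (λ₀ = 51°) forward: E = 888685.330 m, N = 2923876.227 m.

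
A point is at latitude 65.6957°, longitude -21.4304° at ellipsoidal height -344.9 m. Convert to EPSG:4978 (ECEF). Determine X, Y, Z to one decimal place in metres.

WGS84: a = 6378137 m, e² = 0.006694380; N(φ) = a/√(1−e²sin²φ) = 6395943.628 m.
X = (N+h)·cosφ·cosλ = 2450325.180 m; Y = (N+h)·cosφ·sinλ = -961772.015 m; Z = (N(1−e²)+h)·sinφ = 5789749.981 m.

X 2450325.2 m, Y -961772.0 m, Z 5789750.0 m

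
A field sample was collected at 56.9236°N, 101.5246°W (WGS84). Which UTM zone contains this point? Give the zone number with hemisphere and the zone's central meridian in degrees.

UTM zone = ⌊(λ + 180)/6⌋ + 1; -101.5246° ∈ [-102°, -96°) → zone 14.
Hemisphere: N (φ ≥ 0).
Central meridian λ₀ = 6×14 − 183 = -99°.

Zone 14N, central meridian -99°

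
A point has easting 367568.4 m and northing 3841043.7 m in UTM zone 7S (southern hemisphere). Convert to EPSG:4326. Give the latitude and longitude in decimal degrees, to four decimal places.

Zone 7S: λ₀ = -141°, k₀ = 0.9996, false easting 500000 m, false northing 10000000 m.
Meridian distance M = (N − FN)/k₀ = -6161420.9 m.
Inverse transverse Mercator on WGS84 gives φ = -55.55859978°, λ = -143.09969956°.

lat -55.5586°, lon -143.0997°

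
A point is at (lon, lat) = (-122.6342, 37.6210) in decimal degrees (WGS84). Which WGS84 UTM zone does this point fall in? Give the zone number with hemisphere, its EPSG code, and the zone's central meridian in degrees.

UTM zone = ⌊(λ + 180)/6⌋ + 1; -122.6342° ∈ [-126°, -120°) → zone 10.
Hemisphere: N (φ ≥ 0).
Central meridian λ₀ = 6×10 − 183 = -123°.
EPSG code: 32610.

Zone 10N (EPSG:32610), central meridian -123°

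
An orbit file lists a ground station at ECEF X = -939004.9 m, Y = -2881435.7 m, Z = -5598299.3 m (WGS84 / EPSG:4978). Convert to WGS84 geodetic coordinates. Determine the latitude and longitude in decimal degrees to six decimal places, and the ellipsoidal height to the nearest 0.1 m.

lat -61.732300°, lon -108.049801°, h 4373.0 m

λ = atan2(Y, X) = -108.04980058°; p = √(X²+Y²) = 3030577.8 m.
Bowring's method on WGS84 (a = 6378137 m, b = 6356752.314 m) gives φ = -61.73230006°, h = 4372.985 m.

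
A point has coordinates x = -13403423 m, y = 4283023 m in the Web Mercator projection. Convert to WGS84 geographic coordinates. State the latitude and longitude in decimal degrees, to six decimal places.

lat 35.872000°, lon -120.404997°

R = 6378137 m. λ = x/R = -120.40499740°.
φ = 2·arctan(exp(y/R)) − 90° = 2·arctan(1.95720) − 90° = 35.87199976°.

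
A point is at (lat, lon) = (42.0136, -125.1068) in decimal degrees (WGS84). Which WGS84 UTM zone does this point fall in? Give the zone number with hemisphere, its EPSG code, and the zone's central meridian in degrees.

UTM zone = ⌊(λ + 180)/6⌋ + 1; -125.1068° ∈ [-126°, -120°) → zone 10.
Hemisphere: N (φ ≥ 0).
Central meridian λ₀ = 6×10 − 183 = -123°.
EPSG code: 32610.

Zone 10N (EPSG:32610), central meridian -123°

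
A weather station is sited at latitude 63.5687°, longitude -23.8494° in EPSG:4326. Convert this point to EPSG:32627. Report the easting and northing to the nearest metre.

E 358521 m, N 7052106 m

Zone 27 central meridian λ₀ = 6×27 − 183 = -21°; Δλ = -2.8494°.
Transverse Mercator on WGS84 with k₀ = 0.9996 gives E = 358520.667 m, N = 7052105.813 m.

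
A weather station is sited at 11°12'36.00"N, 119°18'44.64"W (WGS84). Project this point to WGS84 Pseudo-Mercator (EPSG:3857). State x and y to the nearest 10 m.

x -13281800 m, y 1255930 m

Web Mercator is spherical with R = a = 6378137 m.
x = R·λ = 6378137 × -2.082394218 = -13281795.613 m.
y = R·ln tan(π/4 + φ/2) = 6378137 × 0.196911728 = 1255929.978 m.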